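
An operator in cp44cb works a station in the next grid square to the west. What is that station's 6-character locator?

Longitude subsquare c = 2; −1 → 1 = b.
The latitude characters are unchanged.

CP44bb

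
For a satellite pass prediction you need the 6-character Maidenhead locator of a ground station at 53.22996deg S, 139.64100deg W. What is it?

CD06es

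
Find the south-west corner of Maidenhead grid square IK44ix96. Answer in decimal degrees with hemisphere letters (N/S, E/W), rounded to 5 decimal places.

14.98333° N, 11.25833° W

Field I=8, K=10: +8·20° lon, +10·10° lat → SW at lon -20°, lat 10°.
Square 4, 4: +4·2° lon, +4·1° lat → SW at lon -12°, lat 14°.
Subsquare i=8, x=23: +8·0.0833333° lon, +23·0.0416667° lat → SW at lon -11.3333°, lat 14.9583°.
Extended square 9, 6: +9·0.00833333° lon, +6·0.00416667° lat → SW at lon -11.2583°, lat 14.9833°.
latitude 14.98333° N, longitude 11.25833° W.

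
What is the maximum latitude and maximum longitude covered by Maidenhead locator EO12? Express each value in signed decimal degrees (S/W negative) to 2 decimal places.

Field E=4, O=14: +4·20° lon, +14·10° lat → SW at lon -100°, lat 50°.
Square 1, 2: +1·2° lon, +2·1° lat → SW at lon -98°, lat 52°.
Cell spans 2° lon × 1° lat. NE corner is SW corner plus one full cell.
latitude 53.00, longitude -96.00.

53.00, -96.00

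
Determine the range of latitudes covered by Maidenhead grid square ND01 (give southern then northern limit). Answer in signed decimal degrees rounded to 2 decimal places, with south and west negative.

Field N=13, D=3: +13·20° lon, +3·10° lat → SW at lon 80°, lat -60°.
Square 0, 1: +0·2° lon, +1·1° lat → SW at lon 80°, lat -59°.
Cell spans 2° lon × 1° lat.
south -59.00, north -58.00.

-59.00, -58.00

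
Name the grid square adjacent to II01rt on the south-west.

II01qs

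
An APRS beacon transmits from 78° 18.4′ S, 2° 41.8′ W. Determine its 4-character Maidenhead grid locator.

IB81

Offset from 180°W / 90°S: lon 177.30°, lat 11.69°.
Field: lon ⌊177.30/20⌋ = 8 → I; lat ⌊11.69/10⌋ = 1 → B.
Square: lon ⌊17.30/2⌋ = 8; lat ⌊1.69/1⌋ = 1.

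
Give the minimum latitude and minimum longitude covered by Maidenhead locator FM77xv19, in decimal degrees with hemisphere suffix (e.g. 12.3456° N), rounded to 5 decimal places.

37.91250° N, 64.07500° W

Field F=5, M=12: +5·20° lon, +12·10° lat → SW at lon -80°, lat 30°.
Square 7, 7: +7·2° lon, +7·1° lat → SW at lon -66°, lat 37°.
Subsquare x=23, v=21: +23·0.0833333° lon, +21·0.0416667° lat → SW at lon -64.0833°, lat 37.875°.
Extended square 1, 9: +1·0.00833333° lon, +9·0.00416667° lat → SW at lon -64.075°, lat 37.9125°.
latitude 37.91250° N, longitude 64.07500° W.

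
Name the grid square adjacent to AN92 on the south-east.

BN01

Longitude square 9; +1 → 10, wraps to 0, carry into field.
Longitude field A = 0; +1 → 1 = B.
Latitude square 2; −1 → 1.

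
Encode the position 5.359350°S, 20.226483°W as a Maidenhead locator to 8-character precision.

HI94vp23

Offset from 180°W / 90°S: lon 159.77352°, lat 84.64065°.
Field (20°×10°, letters A–R): lon ⌊159.77352/20⌋ = 7 → H; lat ⌊84.64065/10⌋ = 8 → I.
Square (2°×1°, digits 0–9): lon ⌊19.77352/2⌋ = 9; lat ⌊4.64065/1⌋ = 4.
Subsquare (5′×2.5′, letters a–x): lon ⌊1.77352/0.0833333⌋ = 21 → v; lat ⌊0.64065/0.0416667⌋ = 15 → p.
Extended square (30″×15″, digits 0–9): lon ⌊0.02352/0.00833333⌋ = 2; lat ⌊0.01565/0.00416667⌋ = 3.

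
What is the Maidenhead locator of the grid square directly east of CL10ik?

CL10jk

Longitude subsquare i = 8; +1 → 9 = j.
The latitude characters are unchanged.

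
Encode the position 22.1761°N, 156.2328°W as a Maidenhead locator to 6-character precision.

BL12ve

Offset from 180°W / 90°S: lon 23.7672°, lat 112.1761°.
Field: 23.7672/20 → 1 → B, 112.1761/10 → 11 → L; chars BL.
Square: 3.7672/2 → 1, 2.1761/1 → 2; chars 12.
Subsquare: 1.7672/0.0833333 → 21 → v, 0.1761/0.0416667 → 4 → e; chars ve.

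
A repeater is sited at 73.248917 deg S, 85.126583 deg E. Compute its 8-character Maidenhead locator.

NB26ns50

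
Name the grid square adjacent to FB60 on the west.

FB50

Longitude square 6; −1 → 5.
The latitude characters are unchanged.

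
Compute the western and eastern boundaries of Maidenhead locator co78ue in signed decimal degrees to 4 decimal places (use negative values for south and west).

-124.3333, -124.2500

Field C=2, O=14: +2·20° lon, +14·10° lat → SW at lon -140°, lat 50°.
Square 7, 8: +7·2° lon, +8·1° lat → SW at lon -126°, lat 58°.
Subsquare u=20, e=4: +20·0.0833333° lon, +4·0.0416667° lat → SW at lon -124.333°, lat 58.1667°.
Cell spans 0.0833333° lon × 0.0416667° lat.
west -124.3333, east -124.2500.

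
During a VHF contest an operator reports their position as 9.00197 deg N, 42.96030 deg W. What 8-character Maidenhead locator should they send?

GJ89ma40

Add 180° to longitude and 90° to latitude: 137.03970, 99.00197.
Field (20°×10°, letters A–R): 137.03970/20 → 6 → G, 99.00197/10 → 9 → J; chars GJ.
Square (2°×1°, digits 0–9): 17.03970/2 → 8, 9.00197/1 → 9; chars 89.
Subsquare (5′×2.5′, letters a–x): 1.03970/0.0833333 → 12 → m, 0.00197/0.0416667 → 0 → a; chars ma.
Extended square (30″×15″, digits 0–9): 0.03970/0.00833333 → 4, 0.00197/0.00416667 → 0; chars 40.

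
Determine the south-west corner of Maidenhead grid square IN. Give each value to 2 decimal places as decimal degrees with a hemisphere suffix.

Field I=8, N=13: +8·20° lon, +13·10° lat → SW at lon -20°, lat 40°.
latitude 40.00° N, longitude 20.00° W.

40.00° N, 20.00° W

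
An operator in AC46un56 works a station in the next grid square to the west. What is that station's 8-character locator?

Longitude extended square 5; −1 → 4.
The latitude characters are unchanged.

AC46un46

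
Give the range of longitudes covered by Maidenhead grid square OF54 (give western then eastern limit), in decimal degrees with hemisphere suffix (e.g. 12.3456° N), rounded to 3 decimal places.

110.000° E, 112.000° E

Field O=14, F=5: +14·20° lon, +5·10° lat → SW at lon 100°, lat -40°.
Square 5, 4: +5·2° lon, +4·1° lat → SW at lon 110°, lat -36°.
Cell spans 2° lon × 1° lat.
west 110.000° E, east 112.000° E.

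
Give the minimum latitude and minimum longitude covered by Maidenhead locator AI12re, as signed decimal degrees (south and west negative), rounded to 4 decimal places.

-7.8333, -176.5833

Field A=0, I=8: +0·20° lon, +8·10° lat → SW at lon -180°, lat -10°.
Square 1, 2: +1·2° lon, +2·1° lat → SW at lon -178°, lat -8°.
Subsquare r=17, e=4: +17·0.0833333° lon, +4·0.0416667° lat → SW at lon -176.583°, lat -7.83333°.
latitude -7.8333, longitude -176.5833.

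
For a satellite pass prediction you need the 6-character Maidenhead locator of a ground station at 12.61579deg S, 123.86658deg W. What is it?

Add 180° to longitude and 90° to latitude: 56.1334, 77.3842.
Field (20°×10°, letters A–R): lon ⌊56.1334/20⌋ = 2 → C; lat ⌊77.3842/10⌋ = 7 → H.
Square (2°×1°, digits 0–9): lon ⌊16.1334/2⌋ = 8; lat ⌊7.3842/1⌋ = 7.
Subsquare (5′×2.5′, letters a–x): lon ⌊0.1334/0.0833333⌋ = 1 → b; lat ⌊0.3842/0.0416667⌋ = 9 → j.

CH87bj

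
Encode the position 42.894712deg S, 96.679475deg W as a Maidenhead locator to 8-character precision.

EE17pc85

Offset from 180°W / 90°S: lon 83.32053°, lat 47.10529°.
Field: lon ⌊83.32053/20⌋ = 4 → E; lat ⌊47.10529/10⌋ = 4 → E.
Square: lon ⌊3.32053/2⌋ = 1; lat ⌊7.10529/1⌋ = 7.
Subsquare: lon ⌊1.32053/0.0833333⌋ = 15 → p; lat ⌊0.10529/0.0416667⌋ = 2 → c.
Extended square: lon ⌊0.07053/0.00833333⌋ = 8; lat ⌊0.02195/0.00416667⌋ = 5.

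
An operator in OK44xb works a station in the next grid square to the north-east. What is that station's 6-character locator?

OK54ac

Longitude subsquare x = 23; +1 → 24, wraps to 0 = a, carry into square.
Longitude square 4; +1 → 5.
Latitude subsquare b = 1; +1 → 2 = c.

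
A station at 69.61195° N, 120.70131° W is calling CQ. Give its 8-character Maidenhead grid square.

CP99po56

Shift to the Maidenhead origin (180°W, 90°S): lon 59.29869, lat 159.61195.
Field: lon ⌊59.29869/20⌋ = 2 → C; lat ⌊159.61195/10⌋ = 15 → P.
Square: lon ⌊19.29869/2⌋ = 9; lat ⌊9.61195/1⌋ = 9.
Subsquare: lon ⌊1.29869/0.0833333⌋ = 15 → p; lat ⌊0.61195/0.0416667⌋ = 14 → o.
Extended square: lon ⌊0.04869/0.00833333⌋ = 5; lat ⌊0.02862/0.00416667⌋ = 6.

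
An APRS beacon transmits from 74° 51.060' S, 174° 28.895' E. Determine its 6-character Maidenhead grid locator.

RB75fd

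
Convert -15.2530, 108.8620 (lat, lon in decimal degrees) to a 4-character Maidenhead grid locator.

Offset from 180°W / 90°S: lon 288.86°, lat 74.75°.
Field (20°×10°, letters A–R): lon ⌊288.86/20⌋ = 14 → O; lat ⌊74.75/10⌋ = 7 → H.
Square (2°×1°, digits 0–9): lon ⌊8.86/2⌋ = 4; lat ⌊4.75/1⌋ = 4.

OH44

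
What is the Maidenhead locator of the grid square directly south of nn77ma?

NN76mx

Latitude subsquare a = 0; −1 → -1, wraps to 23 = x, carry into square.
Latitude square 7; −1 → 6.
The longitude characters are unchanged.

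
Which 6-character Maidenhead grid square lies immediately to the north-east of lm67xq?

LM77ar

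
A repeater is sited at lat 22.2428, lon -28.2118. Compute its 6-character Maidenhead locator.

HL52vf

Offset from 180°W / 90°S: lon 151.7882°, lat 112.2428°.
Field: lon ⌊151.7882/20⌋ = 7 → H; lat ⌊112.2428/10⌋ = 11 → L.
Square: lon ⌊11.7882/2⌋ = 5; lat ⌊2.2428/1⌋ = 2.
Subsquare: lon ⌊1.7882/0.0833333⌋ = 21 → v; lat ⌊0.2428/0.0416667⌋ = 5 → f.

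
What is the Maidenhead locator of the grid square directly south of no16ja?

Latitude subsquare a = 0; −1 → -1, wraps to 23 = x, carry into square.
Latitude square 6; −1 → 5.
The longitude characters are unchanged.

NO15jx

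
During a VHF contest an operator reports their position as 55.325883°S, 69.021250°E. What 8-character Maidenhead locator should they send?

MD44mq21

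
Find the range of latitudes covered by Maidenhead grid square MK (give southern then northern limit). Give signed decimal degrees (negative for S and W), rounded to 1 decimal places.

10.0, 20.0

Field M=12, K=10: +12·20° lon, +10·10° lat → SW at lon 60°, lat 10°.
Cell spans 20° lon × 10° lat.
south 10.0, north 20.0.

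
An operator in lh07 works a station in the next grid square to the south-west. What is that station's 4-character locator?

KH96

Longitude square 0; −1 → -1, wraps to 9, carry into field.
Longitude field L = 11; −1 → 10 = K.
Latitude square 7; −1 → 6.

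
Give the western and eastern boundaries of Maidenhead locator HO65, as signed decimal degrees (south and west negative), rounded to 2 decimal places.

Field H=7, O=14: +7·20° lon, +14·10° lat → SW at lon -40°, lat 50°.
Square 6, 5: +6·2° lon, +5·1° lat → SW at lon -28°, lat 55°.
Cell spans 2° lon × 1° lat.
west -28.00, east -26.00.

-28.00, -26.00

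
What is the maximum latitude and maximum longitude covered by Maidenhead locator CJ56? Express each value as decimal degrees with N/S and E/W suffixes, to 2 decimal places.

7.00° N, 128.00° W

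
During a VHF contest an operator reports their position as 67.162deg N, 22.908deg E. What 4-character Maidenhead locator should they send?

Add 180° to longitude and 90° to latitude: 202.91, 157.16.
Field (20°×10°, letters A–R): lon ⌊202.91/20⌋ = 10 → K; lat ⌊157.16/10⌋ = 15 → P.
Square (2°×1°, digits 0–9): lon ⌊2.91/2⌋ = 1; lat ⌊7.16/1⌋ = 7.

KP17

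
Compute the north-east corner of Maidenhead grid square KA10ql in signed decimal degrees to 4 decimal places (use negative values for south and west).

Field K=10, A=0: +10·20° lon, +0·10° lat → SW at lon 20°, lat -90°.
Square 1, 0: +1·2° lon, +0·1° lat → SW at lon 22°, lat -90°.
Subsquare q=16, l=11: +16·0.0833333° lon, +11·0.0416667° lat → SW at lon 23.3333°, lat -89.5417°.
Cell spans 0.0833333° lon × 0.0416667° lat. NE corner is SW corner plus one full cell.
latitude -89.5000, longitude 23.4167.

-89.5000, 23.4167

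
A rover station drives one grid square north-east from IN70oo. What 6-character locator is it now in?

IN70pp

Longitude subsquare o = 14; +1 → 15 = p.
Latitude subsquare o = 14; +1 → 15 = p.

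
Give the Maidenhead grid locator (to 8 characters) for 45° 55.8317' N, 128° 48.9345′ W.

CN55ow23

Offset from 180°W / 90°S: lon 51.18443°, lat 135.93053°.
Field: lon ⌊51.18443/20⌋ = 2 → C; lat ⌊135.93053/10⌋ = 13 → N.
Square: lon ⌊11.18443/2⌋ = 5; lat ⌊5.93053/1⌋ = 5.
Subsquare: lon ⌊1.18443/0.0833333⌋ = 14 → o; lat ⌊0.93053/0.0416667⌋ = 22 → w.
Extended square: lon ⌊0.01776/0.00833333⌋ = 2; lat ⌊0.01386/0.00416667⌋ = 3.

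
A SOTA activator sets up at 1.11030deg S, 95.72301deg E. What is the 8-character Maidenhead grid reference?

Offset from 180°W / 90°S: lon 275.72301°, lat 88.88970°.
Field: lon ⌊275.72301/20⌋ = 13 → N; lat ⌊88.88970/10⌋ = 8 → I.
Square: lon ⌊15.72301/2⌋ = 7; lat ⌊8.88970/1⌋ = 8.
Subsquare: lon ⌊1.72301/0.0833333⌋ = 20 → u; lat ⌊0.88970/0.0416667⌋ = 21 → v.
Extended square: lon ⌊0.05634/0.00833333⌋ = 6; lat ⌊0.01470/0.00416667⌋ = 3.

NI78uv63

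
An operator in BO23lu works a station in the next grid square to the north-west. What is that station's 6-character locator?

BO23kv

Longitude subsquare l = 11; −1 → 10 = k.
Latitude subsquare u = 20; +1 → 21 = v.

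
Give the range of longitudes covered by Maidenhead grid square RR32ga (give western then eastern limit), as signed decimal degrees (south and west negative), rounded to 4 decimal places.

166.5000, 166.5833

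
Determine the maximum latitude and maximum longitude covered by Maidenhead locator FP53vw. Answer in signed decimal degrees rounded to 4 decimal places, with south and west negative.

63.9583, -68.1667

Field F=5, P=15: +5·20° lon, +15·10° lat → SW at lon -80°, lat 60°.
Square 5, 3: +5·2° lon, +3·1° lat → SW at lon -70°, lat 63°.
Subsquare v=21, w=22: +21·0.0833333° lon, +22·0.0416667° lat → SW at lon -68.25°, lat 63.9167°.
Cell spans 0.0833333° lon × 0.0416667° lat. NE corner is SW corner plus one full cell.
latitude 63.9583, longitude -68.1667.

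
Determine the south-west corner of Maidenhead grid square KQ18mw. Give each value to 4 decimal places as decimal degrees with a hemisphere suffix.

78.9167° N, 23.0000° E

Field K=10, Q=16: +10·20° lon, +16·10° lat → SW at lon 20°, lat 70°.
Square 1, 8: +1·2° lon, +8·1° lat → SW at lon 22°, lat 78°.
Subsquare m=12, w=22: +12·0.0833333° lon, +22·0.0416667° lat → SW at lon 23°, lat 78.9167°.
latitude 78.9167° N, longitude 23.0000° E.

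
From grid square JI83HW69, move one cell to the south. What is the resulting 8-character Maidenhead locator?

Latitude extended square 9; −1 → 8.
The longitude characters are unchanged.

JI83hw68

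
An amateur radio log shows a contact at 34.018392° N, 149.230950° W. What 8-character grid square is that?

Add 180° to longitude and 90° to latitude: 30.76905, 124.01839.
Field: 30.76905/20 → 1 → B, 124.01839/10 → 12 → M; chars BM.
Square: 10.76905/2 → 5, 4.01839/1 → 4; chars 54.
Subsquare: 0.76905/0.0833333 → 9 → j, 0.01839/0.0416667 → 0 → a; chars ja.
Extended square: 0.01905/0.00833333 → 2, 0.01839/0.00416667 → 4; chars 24.

BM54ja24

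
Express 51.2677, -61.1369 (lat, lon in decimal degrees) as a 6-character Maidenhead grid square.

FO91kg

Add 180° to longitude and 90° to latitude: 118.8631, 141.2677.
Field: 118.8631/20 → 5 → F, 141.2677/10 → 14 → O; chars FO.
Square: 18.8631/2 → 9, 1.2677/1 → 1; chars 91.
Subsquare: 0.8631/0.0833333 → 10 → k, 0.2677/0.0416667 → 6 → g; chars kg.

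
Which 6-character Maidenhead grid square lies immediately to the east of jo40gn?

Longitude subsquare g = 6; +1 → 7 = h.
The latitude characters are unchanged.

JO40hn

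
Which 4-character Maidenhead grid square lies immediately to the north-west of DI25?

Longitude square 2; −1 → 1.
Latitude square 5; +1 → 6.

DI16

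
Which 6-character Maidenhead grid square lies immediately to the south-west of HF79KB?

HF79ja

Longitude subsquare k = 10; −1 → 9 = j.
Latitude subsquare b = 1; −1 → 0 = a.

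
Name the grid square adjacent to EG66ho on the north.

EG66hp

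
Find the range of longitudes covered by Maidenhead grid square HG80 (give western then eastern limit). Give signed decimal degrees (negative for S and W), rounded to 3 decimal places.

Field H=7, G=6: +7·20° lon, +6·10° lat → SW at lon -40°, lat -30°.
Square 8, 0: +8·2° lon, +0·1° lat → SW at lon -24°, lat -30°.
Cell spans 2° lon × 1° lat.
west -24.000, east -22.000.

-24.000, -22.000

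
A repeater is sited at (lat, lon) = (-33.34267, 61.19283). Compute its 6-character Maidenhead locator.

Shift to the Maidenhead origin (180°W, 90°S): lon 241.1928, lat 56.6573.
Field: lon ⌊241.1928/20⌋ = 12 → M; lat ⌊56.6573/10⌋ = 5 → F.
Square: lon ⌊1.1928/2⌋ = 0; lat ⌊6.6573/1⌋ = 6.
Subsquare: lon ⌊1.1928/0.0833333⌋ = 14 → o; lat ⌊0.6573/0.0416667⌋ = 15 → p.

MF06op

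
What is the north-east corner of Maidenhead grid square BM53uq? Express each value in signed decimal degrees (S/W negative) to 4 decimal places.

33.7083, -148.2500

Field B=1, M=12: +1·20° lon, +12·10° lat → SW at lon -160°, lat 30°.
Square 5, 3: +5·2° lon, +3·1° lat → SW at lon -150°, lat 33°.
Subsquare u=20, q=16: +20·0.0833333° lon, +16·0.0416667° lat → SW at lon -148.333°, lat 33.6667°.
Cell spans 0.0833333° lon × 0.0416667° lat. NE corner is SW corner plus one full cell.
latitude 33.7083, longitude -148.2500.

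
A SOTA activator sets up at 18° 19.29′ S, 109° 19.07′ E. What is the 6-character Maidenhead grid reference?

OH41pq

Shift to the Maidenhead origin (180°W, 90°S): lon 289.3178, lat 71.6785.
Field (20°×10°, letters A–R): lon ⌊289.3178/20⌋ = 14 → O; lat ⌊71.6785/10⌋ = 7 → H.
Square (2°×1°, digits 0–9): lon ⌊9.3178/2⌋ = 4; lat ⌊1.6785/1⌋ = 1.
Subsquare (5′×2.5′, letters a–x): lon ⌊1.3178/0.0833333⌋ = 15 → p; lat ⌊0.6785/0.0416667⌋ = 16 → q.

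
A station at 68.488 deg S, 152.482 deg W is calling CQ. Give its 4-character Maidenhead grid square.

BC31

Shift to the Maidenhead origin (180°W, 90°S): lon 27.52, lat 21.51.
Field: lon ⌊27.52/20⌋ = 1 → B; lat ⌊21.51/10⌋ = 2 → C.
Square: lon ⌊7.52/2⌋ = 3; lat ⌊1.51/1⌋ = 1.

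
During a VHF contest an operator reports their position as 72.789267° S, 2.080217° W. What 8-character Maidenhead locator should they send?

IB87xf00

Offset from 180°W / 90°S: lon 177.91978°, lat 17.21073°.
Field: 177.91978/20 → 8 → I, 17.21073/10 → 1 → B; chars IB.
Square: 17.91978/2 → 8, 7.21073/1 → 7; chars 87.
Subsquare: 1.91978/0.0833333 → 23 → x, 0.21073/0.0416667 → 5 → f; chars xf.
Extended square: 0.00312/0.00833333 → 0, 0.00240/0.00416667 → 0; chars 00.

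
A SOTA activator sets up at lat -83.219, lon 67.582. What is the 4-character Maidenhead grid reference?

MA36

Shift to the Maidenhead origin (180°W, 90°S): lon 247.58, lat 6.78.
Field (20°×10°, letters A–R): 247.58/20 → 12 → M, 6.78/10 → 0 → A; chars MA.
Square (2°×1°, digits 0–9): 7.58/2 → 3, 6.78/1 → 6; chars 36.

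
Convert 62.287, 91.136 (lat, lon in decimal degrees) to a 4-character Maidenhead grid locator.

NP52

Offset from 180°W / 90°S: lon 271.14°, lat 152.29°.
Field: 271.14/20 → 13 → N, 152.29/10 → 15 → P; chars NP.
Square: 11.14/2 → 5, 2.29/1 → 2; chars 52.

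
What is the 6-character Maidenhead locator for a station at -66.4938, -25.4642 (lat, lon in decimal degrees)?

Shift to the Maidenhead origin (180°W, 90°S): lon 154.5358, lat 23.5062.
Field: 154.5358/20 → 7 → H, 23.5062/10 → 2 → C; chars HC.
Square: 14.5358/2 → 7, 3.5062/1 → 3; chars 73.
Subsquare: 0.5358/0.0833333 → 6 → g, 0.5062/0.0416667 → 12 → m; chars gm.

HC73gm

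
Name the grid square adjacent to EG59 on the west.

EG49

Longitude square 5; −1 → 4.
The latitude characters are unchanged.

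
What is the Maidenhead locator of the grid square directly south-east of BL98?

CL07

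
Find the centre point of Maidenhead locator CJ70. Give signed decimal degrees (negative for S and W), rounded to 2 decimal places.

0.50, -125.00

Field C=2, J=9: +2·20° lon, +9·10° lat → SW at lon -140°, lat 0°.
Square 7, 0: +7·2° lon, +0·1° lat → SW at lon -126°, lat 0°.
Cell spans 2° lon × 1° lat. Centre is SW corner plus half of each.
latitude 0.50, longitude -125.00.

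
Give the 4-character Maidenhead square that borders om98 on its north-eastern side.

PM09

Longitude square 9; +1 → 10, wraps to 0, carry into field.
Longitude field O = 14; +1 → 15 = P.
Latitude square 8; +1 → 9.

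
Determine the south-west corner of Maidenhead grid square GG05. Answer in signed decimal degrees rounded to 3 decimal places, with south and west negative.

-25.000, -60.000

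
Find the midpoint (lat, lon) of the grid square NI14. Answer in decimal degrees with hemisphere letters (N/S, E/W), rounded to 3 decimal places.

5.500° S, 83.000° E

Field N=13, I=8: +13·20° lon, +8·10° lat → SW at lon 80°, lat -10°.
Square 1, 4: +1·2° lon, +4·1° lat → SW at lon 82°, lat -6°.
Cell spans 2° lon × 1° lat. Centre is SW corner plus half of each.
latitude 5.500° S, longitude 83.000° E.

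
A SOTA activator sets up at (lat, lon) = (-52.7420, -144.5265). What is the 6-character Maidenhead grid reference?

Shift to the Maidenhead origin (180°W, 90°S): lon 35.4735, lat 37.2580.
Field (20°×10°, letters A–R): 35.4735/20 → 1 → B, 37.2580/10 → 3 → D; chars BD.
Square (2°×1°, digits 0–9): 15.4735/2 → 7, 7.2580/1 → 7; chars 77.
Subsquare (5′×2.5′, letters a–x): 1.4735/0.0833333 → 17 → r, 0.2580/0.0416667 → 6 → g; chars rg.

BD77rg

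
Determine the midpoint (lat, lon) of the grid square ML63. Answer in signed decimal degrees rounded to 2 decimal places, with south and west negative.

23.50, 73.00

Field M=12, L=11: +12·20° lon, +11·10° lat → SW at lon 60°, lat 20°.
Square 6, 3: +6·2° lon, +3·1° lat → SW at lon 72°, lat 23°.
Cell spans 2° lon × 1° lat. Centre is SW corner plus half of each.
latitude 23.50, longitude 73.00.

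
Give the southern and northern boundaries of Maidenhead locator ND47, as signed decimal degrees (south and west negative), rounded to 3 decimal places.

-53.000, -52.000

Field N=13, D=3: +13·20° lon, +3·10° lat → SW at lon 80°, lat -60°.
Square 4, 7: +4·2° lon, +7·1° lat → SW at lon 88°, lat -53°.
Cell spans 2° lon × 1° lat.
south -53.000, north -52.000.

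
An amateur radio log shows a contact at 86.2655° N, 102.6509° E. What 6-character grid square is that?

OR16hg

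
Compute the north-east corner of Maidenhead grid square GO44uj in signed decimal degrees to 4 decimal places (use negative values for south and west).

54.4167, -50.2500

Field G=6, O=14: +6·20° lon, +14·10° lat → SW at lon -60°, lat 50°.
Square 4, 4: +4·2° lon, +4·1° lat → SW at lon -52°, lat 54°.
Subsquare u=20, j=9: +20·0.0833333° lon, +9·0.0416667° lat → SW at lon -50.3333°, lat 54.375°.
Cell spans 0.0833333° lon × 0.0416667° lat. NE corner is SW corner plus one full cell.
latitude 54.4167, longitude -50.2500.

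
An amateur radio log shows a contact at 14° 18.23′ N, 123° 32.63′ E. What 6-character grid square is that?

PK14sh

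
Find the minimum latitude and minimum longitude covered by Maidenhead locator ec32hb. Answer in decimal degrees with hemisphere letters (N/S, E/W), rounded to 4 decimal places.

67.9583° S, 93.4167° W

Field E=4, C=2: +4·20° lon, +2·10° lat → SW at lon -100°, lat -70°.
Square 3, 2: +3·2° lon, +2·1° lat → SW at lon -94°, lat -68°.
Subsquare h=7, b=1: +7·0.0833333° lon, +1·0.0416667° lat → SW at lon -93.4167°, lat -67.9583°.
latitude 67.9583° S, longitude 93.4167° W.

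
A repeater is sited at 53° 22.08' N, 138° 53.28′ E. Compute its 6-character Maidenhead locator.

PO93ki

Shift to the Maidenhead origin (180°W, 90°S): lon 318.8880, lat 143.3680.
Field: lon ⌊318.8880/20⌋ = 15 → P; lat ⌊143.3680/10⌋ = 14 → O.
Square: lon ⌊18.8880/2⌋ = 9; lat ⌊3.3680/1⌋ = 3.
Subsquare: lon ⌊0.8880/0.0833333⌋ = 10 → k; lat ⌊0.3680/0.0416667⌋ = 8 → i.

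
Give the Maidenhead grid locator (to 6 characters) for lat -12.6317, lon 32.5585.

KH67gi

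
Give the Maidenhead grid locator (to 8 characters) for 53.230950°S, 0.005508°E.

Offset from 180°W / 90°S: lon 180.00551°, lat 36.76905°.
Field: lon ⌊180.00551/20⌋ = 9 → J; lat ⌊36.76905/10⌋ = 3 → D.
Square: lon ⌊0.00551/2⌋ = 0; lat ⌊6.76905/1⌋ = 6.
Subsquare: lon ⌊0.00551/0.0833333⌋ = 0 → a; lat ⌊0.76905/0.0416667⌋ = 18 → s.
Extended square: lon ⌊0.00551/0.00833333⌋ = 0; lat ⌊0.01905/0.00416667⌋ = 4.

JD06as04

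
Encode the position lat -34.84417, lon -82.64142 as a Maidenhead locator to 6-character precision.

Add 180° to longitude and 90° to latitude: 97.3586, 55.1558.
Field: lon ⌊97.3586/20⌋ = 4 → E; lat ⌊55.1558/10⌋ = 5 → F.
Square: lon ⌊17.3586/2⌋ = 8; lat ⌊5.1558/1⌋ = 5.
Subsquare: lon ⌊1.3586/0.0833333⌋ = 16 → q; lat ⌊0.1558/0.0416667⌋ = 3 → d.

EF85qd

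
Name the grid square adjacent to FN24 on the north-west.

Longitude square 2; −1 → 1.
Latitude square 4; +1 → 5.

FN15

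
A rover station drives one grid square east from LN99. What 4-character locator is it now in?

Longitude square 9; +1 → 10, wraps to 0, carry into field.
Longitude field L = 11; +1 → 12 = M.
The latitude characters are unchanged.

MN09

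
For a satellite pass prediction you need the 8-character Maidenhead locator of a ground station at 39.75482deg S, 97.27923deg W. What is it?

Add 180° to longitude and 90° to latitude: 82.72077, 50.24518.
Field: lon ⌊82.72077/20⌋ = 4 → E; lat ⌊50.24518/10⌋ = 5 → F.
Square: lon ⌊2.72077/2⌋ = 1; lat ⌊0.24518/1⌋ = 0.
Subsquare: lon ⌊0.72077/0.0833333⌋ = 8 → i; lat ⌊0.24518/0.0416667⌋ = 5 → f.
Extended square: lon ⌊0.05410/0.00833333⌋ = 6; lat ⌊0.03685/0.00416667⌋ = 8.

EF10if68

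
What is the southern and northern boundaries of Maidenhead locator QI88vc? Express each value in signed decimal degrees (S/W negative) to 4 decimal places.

-1.9167, -1.8750

Field Q=16, I=8: +16·20° lon, +8·10° lat → SW at lon 140°, lat -10°.
Square 8, 8: +8·2° lon, +8·1° lat → SW at lon 156°, lat -2°.
Subsquare v=21, c=2: +21·0.0833333° lon, +2·0.0416667° lat → SW at lon 157.75°, lat -1.91667°.
Cell spans 0.0833333° lon × 0.0416667° lat.
south -1.9167, north -1.8750.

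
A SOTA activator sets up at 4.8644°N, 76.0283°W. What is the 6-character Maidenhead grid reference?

FJ14xu

Add 180° to longitude and 90° to latitude: 103.9717, 94.8644.
Field: lon ⌊103.9717/20⌋ = 5 → F; lat ⌊94.8644/10⌋ = 9 → J.
Square: lon ⌊3.9717/2⌋ = 1; lat ⌊4.8644/1⌋ = 4.
Subsquare: lon ⌊1.9717/0.0833333⌋ = 23 → x; lat ⌊0.8644/0.0416667⌋ = 20 → u.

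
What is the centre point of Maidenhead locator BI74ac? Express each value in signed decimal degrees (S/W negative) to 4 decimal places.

-5.8958, -145.9583

Field B=1, I=8: +1·20° lon, +8·10° lat → SW at lon -160°, lat -10°.
Square 7, 4: +7·2° lon, +4·1° lat → SW at lon -146°, lat -6°.
Subsquare a=0, c=2: +0·0.0833333° lon, +2·0.0416667° lat → SW at lon -146°, lat -5.91667°.
Cell spans 0.0833333° lon × 0.0416667° lat. Centre is SW corner plus half of each.
latitude -5.8958, longitude -145.9583.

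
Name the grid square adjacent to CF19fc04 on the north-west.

Longitude extended square 0; −1 → -1, wraps to 9, carry into subsquare.
Longitude subsquare f = 5; −1 → 4 = e.
Latitude extended square 4; +1 → 5.

CF19ec95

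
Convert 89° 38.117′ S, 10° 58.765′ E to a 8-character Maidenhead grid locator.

Shift to the Maidenhead origin (180°W, 90°S): lon 190.97942, lat 0.36472.
Field: 190.97942/20 → 9 → J, 0.36472/10 → 0 → A; chars JA.
Square: 10.97942/2 → 5, 0.36472/1 → 0; chars 50.
Subsquare: 0.97942/0.0833333 → 11 → l, 0.36472/0.0416667 → 8 → i; chars li.
Extended square: 0.06275/0.00833333 → 7, 0.03138/0.00416667 → 7; chars 77.

JA50li77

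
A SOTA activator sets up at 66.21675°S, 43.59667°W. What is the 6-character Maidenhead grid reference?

Offset from 180°W / 90°S: lon 136.4033°, lat 23.7832°.
Field (20°×10°, letters A–R): 136.4033/20 → 6 → G, 23.7832/10 → 2 → C; chars GC.
Square (2°×1°, digits 0–9): 16.4033/2 → 8, 3.7832/1 → 3; chars 83.
Subsquare (5′×2.5′, letters a–x): 0.4033/0.0833333 → 4 → e, 0.7832/0.0416667 → 18 → s; chars es.

GC83es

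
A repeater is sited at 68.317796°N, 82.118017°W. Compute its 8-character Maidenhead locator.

EP88wh56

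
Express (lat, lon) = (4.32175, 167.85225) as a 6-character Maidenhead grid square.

RJ34wh

Add 180° to longitude and 90° to latitude: 347.8523, 94.3217.
Field: lon ⌊347.8523/20⌋ = 17 → R; lat ⌊94.3217/10⌋ = 9 → J.
Square: lon ⌊7.8523/2⌋ = 3; lat ⌊4.3217/1⌋ = 4.
Subsquare: lon ⌊1.8523/0.0833333⌋ = 22 → w; lat ⌊0.3217/0.0416667⌋ = 7 → h.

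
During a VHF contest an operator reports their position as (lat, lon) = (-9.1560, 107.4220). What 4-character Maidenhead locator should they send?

Offset from 180°W / 90°S: lon 287.42°, lat 80.84°.
Field: 287.42/20 → 14 → O, 80.84/10 → 8 → I; chars OI.
Square: 7.42/2 → 3, 0.84/1 → 0; chars 30.

OI30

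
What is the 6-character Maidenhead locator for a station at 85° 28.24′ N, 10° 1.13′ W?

IR45xl

Add 180° to longitude and 90° to latitude: 169.9812, 175.4707.
Field: 169.9812/20 → 8 → I, 175.4707/10 → 17 → R; chars IR.
Square: 9.9812/2 → 4, 5.4707/1 → 5; chars 45.
Subsquare: 1.9812/0.0833333 → 23 → x, 0.4707/0.0416667 → 11 → l; chars xl.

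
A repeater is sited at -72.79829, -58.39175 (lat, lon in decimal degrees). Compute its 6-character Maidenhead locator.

GB07te

Shift to the Maidenhead origin (180°W, 90°S): lon 121.6082, lat 17.2017.
Field: lon ⌊121.6082/20⌋ = 6 → G; lat ⌊17.2017/10⌋ = 1 → B.
Square: lon ⌊1.6082/2⌋ = 0; lat ⌊7.2017/1⌋ = 7.
Subsquare: lon ⌊1.6082/0.0833333⌋ = 19 → t; lat ⌊0.2017/0.0416667⌋ = 4 → e.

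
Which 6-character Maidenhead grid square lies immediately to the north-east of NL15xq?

Longitude subsquare x = 23; +1 → 24, wraps to 0 = a, carry into square.
Longitude square 1; +1 → 2.
Latitude subsquare q = 16; +1 → 17 = r.

NL25ar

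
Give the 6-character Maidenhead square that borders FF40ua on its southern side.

FE49ux

Latitude subsquare a = 0; −1 → -1, wraps to 23 = x, carry into square.
Latitude square 0; −1 → -1, wraps to 9, carry into field.
Latitude field F = 5; −1 → 4 = E.
The longitude characters are unchanged.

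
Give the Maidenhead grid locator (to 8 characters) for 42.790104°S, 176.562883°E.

Offset from 180°W / 90°S: lon 356.56288°, lat 47.20990°.
Field: lon ⌊356.56288/20⌋ = 17 → R; lat ⌊47.20990/10⌋ = 4 → E.
Square: lon ⌊16.56288/2⌋ = 8; lat ⌊7.20990/1⌋ = 7.
Subsquare: lon ⌊0.56288/0.0833333⌋ = 6 → g; lat ⌊0.20990/0.0416667⌋ = 5 → f.
Extended square: lon ⌊0.06288/0.00833333⌋ = 7; lat ⌊0.00156/0.00416667⌋ = 0.

RE87gf70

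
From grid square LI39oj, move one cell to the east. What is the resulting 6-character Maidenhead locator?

LI39pj

Longitude subsquare o = 14; +1 → 15 = p.
The latitude characters are unchanged.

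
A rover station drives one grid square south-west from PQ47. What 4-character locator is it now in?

Longitude square 4; −1 → 3.
Latitude square 7; −1 → 6.

PQ36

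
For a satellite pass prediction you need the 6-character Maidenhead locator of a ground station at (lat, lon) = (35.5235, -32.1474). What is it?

Offset from 180°W / 90°S: lon 147.8526°, lat 125.5235°.
Field: 147.8526/20 → 7 → H, 125.5235/10 → 12 → M; chars HM.
Square: 7.8526/2 → 3, 5.5235/1 → 5; chars 35.
Subsquare: 1.8526/0.0833333 → 22 → w, 0.5235/0.0416667 → 12 → m; chars wm.

HM35wm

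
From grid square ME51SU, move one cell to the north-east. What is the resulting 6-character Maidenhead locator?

ME51tv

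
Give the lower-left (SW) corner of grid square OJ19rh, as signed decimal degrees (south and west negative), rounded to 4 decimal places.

9.2917, 103.4167

Field O=14, J=9: +14·20° lon, +9·10° lat → SW at lon 100°, lat 0°.
Square 1, 9: +1·2° lon, +9·1° lat → SW at lon 102°, lat 9°.
Subsquare r=17, h=7: +17·0.0833333° lon, +7·0.0416667° lat → SW at lon 103.417°, lat 9.29167°.
latitude 9.2917, longitude 103.4167.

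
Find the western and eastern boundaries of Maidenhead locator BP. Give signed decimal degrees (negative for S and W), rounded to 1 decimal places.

Field B=1, P=15: +1·20° lon, +15·10° lat → SW at lon -160°, lat 60°.
Cell spans 20° lon × 10° lat.
west -160.0, east -140.0.

-160.0, -140.0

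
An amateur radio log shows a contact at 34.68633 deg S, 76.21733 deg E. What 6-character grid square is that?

Add 180° to longitude and 90° to latitude: 256.2173, 55.3137.
Field (20°×10°, letters A–R): 256.2173/20 → 12 → M, 55.3137/10 → 5 → F; chars MF.
Square (2°×1°, digits 0–9): 16.2173/2 → 8, 5.3137/1 → 5; chars 85.
Subsquare (5′×2.5′, letters a–x): 0.2173/0.0833333 → 2 → c, 0.3137/0.0416667 → 7 → h; chars ch.

MF85ch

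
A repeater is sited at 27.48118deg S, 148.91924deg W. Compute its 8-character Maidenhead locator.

Add 180° to longitude and 90° to latitude: 31.08076, 62.51882.
Field: 31.08076/20 → 1 → B, 62.51882/10 → 6 → G; chars BG.
Square: 11.08076/2 → 5, 2.51882/1 → 2; chars 52.
Subsquare: 1.08076/0.0833333 → 12 → m, 0.51882/0.0416667 → 12 → m; chars mm.
Extended square: 0.08076/0.00833333 → 9, 0.01882/0.00416667 → 4; chars 94.

BG52mm94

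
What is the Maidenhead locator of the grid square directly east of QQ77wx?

Longitude subsquare w = 22; +1 → 23 = x.
The latitude characters are unchanged.

QQ77xx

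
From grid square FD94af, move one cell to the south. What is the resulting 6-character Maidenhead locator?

FD94ae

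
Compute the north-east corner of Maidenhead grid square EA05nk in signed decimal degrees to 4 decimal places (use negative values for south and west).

-84.5417, -98.8333

Field E=4, A=0: +4·20° lon, +0·10° lat → SW at lon -100°, lat -90°.
Square 0, 5: +0·2° lon, +5·1° lat → SW at lon -100°, lat -85°.
Subsquare n=13, k=10: +13·0.0833333° lon, +10·0.0416667° lat → SW at lon -98.9167°, lat -84.5833°.
Cell spans 0.0833333° lon × 0.0416667° lat. NE corner is SW corner plus one full cell.
latitude -84.5417, longitude -98.8333.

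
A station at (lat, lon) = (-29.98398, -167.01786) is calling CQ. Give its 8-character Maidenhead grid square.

Shift to the Maidenhead origin (180°W, 90°S): lon 12.98214, lat 60.01602.
Field (20°×10°, letters A–R): lon ⌊12.98214/20⌋ = 0 → A; lat ⌊60.01602/10⌋ = 6 → G.
Square (2°×1°, digits 0–9): lon ⌊12.98214/2⌋ = 6; lat ⌊0.01602/1⌋ = 0.
Subsquare (5′×2.5′, letters a–x): lon ⌊0.98214/0.0833333⌋ = 11 → l; lat ⌊0.01602/0.0416667⌋ = 0 → a.
Extended square (30″×15″, digits 0–9): lon ⌊0.06547/0.00833333⌋ = 7; lat ⌊0.01602/0.00416667⌋ = 3.

AG60la73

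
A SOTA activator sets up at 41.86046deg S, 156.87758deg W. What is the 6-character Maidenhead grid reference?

Shift to the Maidenhead origin (180°W, 90°S): lon 23.1224, lat 48.1395.
Field (20°×10°, letters A–R): 23.1224/20 → 1 → B, 48.1395/10 → 4 → E; chars BE.
Square (2°×1°, digits 0–9): 3.1224/2 → 1, 8.1395/1 → 8; chars 18.
Subsquare (5′×2.5′, letters a–x): 1.1224/0.0833333 → 13 → n, 0.1395/0.0416667 → 3 → d; chars nd.

BE18nd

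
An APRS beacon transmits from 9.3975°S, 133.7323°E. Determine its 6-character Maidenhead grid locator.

PI60uo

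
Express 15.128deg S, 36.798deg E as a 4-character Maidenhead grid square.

Shift to the Maidenhead origin (180°W, 90°S): lon 216.80, lat 74.87.
Field: lon ⌊216.80/20⌋ = 10 → K; lat ⌊74.87/10⌋ = 7 → H.
Square: lon ⌊16.80/2⌋ = 8; lat ⌊4.87/1⌋ = 4.

KH84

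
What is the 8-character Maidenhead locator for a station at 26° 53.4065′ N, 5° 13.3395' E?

JL26ov63

Offset from 180°W / 90°S: lon 185.22233°, lat 116.89011°.
Field: lon ⌊185.22233/20⌋ = 9 → J; lat ⌊116.89011/10⌋ = 11 → L.
Square: lon ⌊5.22233/2⌋ = 2; lat ⌊6.89011/1⌋ = 6.
Subsquare: lon ⌊1.22233/0.0833333⌋ = 14 → o; lat ⌊0.89011/0.0416667⌋ = 21 → v.
Extended square: lon ⌊0.05566/0.00833333⌋ = 6; lat ⌊0.01511/0.00416667⌋ = 3.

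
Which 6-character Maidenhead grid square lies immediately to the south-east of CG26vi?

CG26wh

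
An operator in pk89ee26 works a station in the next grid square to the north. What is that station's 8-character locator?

Latitude extended square 6; +1 → 7.
The longitude characters are unchanged.

PK89ee27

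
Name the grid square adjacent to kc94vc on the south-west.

KC94ub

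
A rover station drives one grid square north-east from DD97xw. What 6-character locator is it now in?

ED07ax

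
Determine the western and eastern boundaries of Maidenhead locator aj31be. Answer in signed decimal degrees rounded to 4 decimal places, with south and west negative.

Field A=0, J=9: +0·20° lon, +9·10° lat → SW at lon -180°, lat 0°.
Square 3, 1: +3·2° lon, +1·1° lat → SW at lon -174°, lat 1°.
Subsquare b=1, e=4: +1·0.0833333° lon, +4·0.0416667° lat → SW at lon -173.917°, lat 1.16667°.
Cell spans 0.0833333° lon × 0.0416667° lat.
west -173.9167, east -173.8333.

-173.9167, -173.8333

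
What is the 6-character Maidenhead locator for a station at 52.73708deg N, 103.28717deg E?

OO12pr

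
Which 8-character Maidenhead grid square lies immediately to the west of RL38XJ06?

RL38wj96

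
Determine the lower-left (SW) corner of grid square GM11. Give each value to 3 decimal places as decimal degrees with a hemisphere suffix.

31.000° N, 58.000° W

Field G=6, M=12: +6·20° lon, +12·10° lat → SW at lon -60°, lat 30°.
Square 1, 1: +1·2° lon, +1·1° lat → SW at lon -58°, lat 31°.
latitude 31.000° N, longitude 58.000° W.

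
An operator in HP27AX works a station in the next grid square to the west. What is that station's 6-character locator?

HP17xx

Longitude subsquare a = 0; −1 → -1, wraps to 23 = x, carry into square.
Longitude square 2; −1 → 1.
The latitude characters are unchanged.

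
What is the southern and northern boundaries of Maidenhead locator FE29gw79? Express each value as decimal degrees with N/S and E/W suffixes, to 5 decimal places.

40.04583° S, 40.04167° S

Field F=5, E=4: +5·20° lon, +4·10° lat → SW at lon -80°, lat -50°.
Square 2, 9: +2·2° lon, +9·1° lat → SW at lon -76°, lat -41°.
Subsquare g=6, w=22: +6·0.0833333° lon, +22·0.0416667° lat → SW at lon -75.5°, lat -40.0833°.
Extended square 7, 9: +7·0.00833333° lon, +9·0.00416667° lat → SW at lon -75.4417°, lat -40.0458°.
Cell spans 0.00833333° lon × 0.00416667° lat.
south 40.04583° S, north 40.04167° S.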